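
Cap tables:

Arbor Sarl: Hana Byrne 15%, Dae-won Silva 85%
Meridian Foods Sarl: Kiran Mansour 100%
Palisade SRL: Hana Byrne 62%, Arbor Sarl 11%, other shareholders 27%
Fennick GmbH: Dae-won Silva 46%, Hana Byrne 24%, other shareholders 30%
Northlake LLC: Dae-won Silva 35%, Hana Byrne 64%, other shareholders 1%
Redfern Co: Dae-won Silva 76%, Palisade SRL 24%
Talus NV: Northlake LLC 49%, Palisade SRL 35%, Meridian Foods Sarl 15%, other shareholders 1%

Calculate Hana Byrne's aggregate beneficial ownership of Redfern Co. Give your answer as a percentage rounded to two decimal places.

Hana reaches Redfern along 2 paths.
Via Palisade: 62% × 24% = 14.88%.
Via Arbor → Palisade: 15% × 11% × 24% = 0.396%.
Total: 14.88% + 0.396% = 15.276%.
Rounded: 15.28%.

15.28%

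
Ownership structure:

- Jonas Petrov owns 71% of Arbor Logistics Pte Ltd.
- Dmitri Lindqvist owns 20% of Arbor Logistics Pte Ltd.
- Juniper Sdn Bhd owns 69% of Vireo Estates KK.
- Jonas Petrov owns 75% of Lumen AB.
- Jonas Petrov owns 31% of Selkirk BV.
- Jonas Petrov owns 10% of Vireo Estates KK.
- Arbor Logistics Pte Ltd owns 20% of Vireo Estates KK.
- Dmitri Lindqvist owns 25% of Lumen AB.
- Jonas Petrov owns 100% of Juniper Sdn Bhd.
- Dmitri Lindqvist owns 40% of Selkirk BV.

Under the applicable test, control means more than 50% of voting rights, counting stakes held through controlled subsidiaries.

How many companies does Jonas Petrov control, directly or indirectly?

4

Jonas holds 75% of Lumen, so Jonas controls Lumen.
Jonas holds 71% of Arbor, so Jonas controls Arbor.
Jonas holds 100% of Juniper, so Jonas controls Juniper.
Arbor and Juniper and Jonas together hold 20% + 69% + 10% = 99% of Vireo, so Jonas controls Vireo.
No other company's threshold is met.
Jonas controls 4 companies.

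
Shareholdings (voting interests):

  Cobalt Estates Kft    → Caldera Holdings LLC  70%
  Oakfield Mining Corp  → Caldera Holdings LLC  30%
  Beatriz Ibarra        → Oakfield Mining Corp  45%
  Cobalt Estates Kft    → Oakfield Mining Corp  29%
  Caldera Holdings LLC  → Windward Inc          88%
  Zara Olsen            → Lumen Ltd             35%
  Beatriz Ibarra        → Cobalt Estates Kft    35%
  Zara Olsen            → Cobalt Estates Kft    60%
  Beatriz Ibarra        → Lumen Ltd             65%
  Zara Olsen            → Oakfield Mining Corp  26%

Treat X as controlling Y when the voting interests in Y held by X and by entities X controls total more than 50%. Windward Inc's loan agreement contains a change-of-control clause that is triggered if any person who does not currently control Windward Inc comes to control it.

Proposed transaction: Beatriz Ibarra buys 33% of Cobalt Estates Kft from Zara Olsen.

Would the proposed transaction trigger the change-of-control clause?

The purchase adds only to Beatriz's holdings (Zara's stake shrinks), so Beatriz is the only person who could newly come to control Windward.
Beatriz holds 65% of Lumen, so Beatriz controls Lumen.
Neither Beatriz nor any entity Beatriz controls holds any voting interest in Windward.
So before the transaction, Beatriz does not control Windward.
After the purchase, Beatriz's direct stake in Cobalt rises to 35% + 33% = 68%, and Zara's stake falls to 27%.
Beatriz holds 68% of Cobalt, so Beatriz controls Cobalt.
Beatriz and Cobalt together hold 45% + 29% = 74% of Oakfield, so Beatriz controls Oakfield.
Cobalt and Oakfield together hold 70% + 30% = 100% of Caldera, so Beatriz controls Caldera.
Caldera holds 88% of Windward, so Beatriz controls Windward.
Beatriz did not control Windward before and does after, so the clause is triggered.

Yes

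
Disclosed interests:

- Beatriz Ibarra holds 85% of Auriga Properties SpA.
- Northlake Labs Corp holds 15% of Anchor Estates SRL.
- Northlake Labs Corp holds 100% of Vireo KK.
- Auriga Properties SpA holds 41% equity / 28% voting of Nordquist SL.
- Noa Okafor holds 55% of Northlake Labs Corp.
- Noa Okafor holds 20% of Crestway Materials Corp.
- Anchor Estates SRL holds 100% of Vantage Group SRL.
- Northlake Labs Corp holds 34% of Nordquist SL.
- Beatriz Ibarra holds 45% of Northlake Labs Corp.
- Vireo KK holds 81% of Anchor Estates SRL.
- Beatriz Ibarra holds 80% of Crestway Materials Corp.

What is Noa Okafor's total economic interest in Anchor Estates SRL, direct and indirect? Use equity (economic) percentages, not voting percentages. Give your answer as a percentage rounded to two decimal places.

52.80%

Noa reaches Anchor along 2 paths.
Via Northlake: 55% × 15% = 8.25%.
Via Northlake → Vireo: 55% × 100% × 81% = 44.55%.
Total: 8.25% + 44.55% = 52.8%.
Rounded: 52.80%.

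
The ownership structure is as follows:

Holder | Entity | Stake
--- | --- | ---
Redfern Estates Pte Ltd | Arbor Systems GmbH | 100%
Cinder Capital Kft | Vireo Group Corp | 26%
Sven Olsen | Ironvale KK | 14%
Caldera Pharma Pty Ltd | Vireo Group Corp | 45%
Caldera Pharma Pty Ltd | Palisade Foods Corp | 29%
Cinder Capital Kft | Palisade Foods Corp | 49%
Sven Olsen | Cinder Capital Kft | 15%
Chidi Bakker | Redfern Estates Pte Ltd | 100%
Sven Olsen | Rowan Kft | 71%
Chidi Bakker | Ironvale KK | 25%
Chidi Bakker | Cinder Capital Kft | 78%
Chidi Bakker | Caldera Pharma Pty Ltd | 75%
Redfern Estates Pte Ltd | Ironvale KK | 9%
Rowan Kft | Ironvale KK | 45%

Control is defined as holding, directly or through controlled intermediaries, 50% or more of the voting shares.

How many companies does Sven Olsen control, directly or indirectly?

2

Sven holds 71% of Rowan, so Sven controls Rowan.
Rowan and Sven together hold 45% + 14% = 59% of Ironvale, so Sven controls Ironvale.
No other company's threshold is met.
Sven controls 2 companies.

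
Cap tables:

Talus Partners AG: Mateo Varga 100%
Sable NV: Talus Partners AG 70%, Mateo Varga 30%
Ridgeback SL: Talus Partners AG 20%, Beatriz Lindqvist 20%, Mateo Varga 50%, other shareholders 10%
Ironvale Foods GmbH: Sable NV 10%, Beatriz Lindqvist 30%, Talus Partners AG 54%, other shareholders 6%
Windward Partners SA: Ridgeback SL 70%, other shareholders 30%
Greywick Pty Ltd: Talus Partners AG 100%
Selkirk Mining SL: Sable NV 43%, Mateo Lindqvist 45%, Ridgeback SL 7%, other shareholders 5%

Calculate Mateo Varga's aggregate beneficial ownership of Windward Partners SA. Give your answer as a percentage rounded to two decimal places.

Mateo Varga reaches Windward along 2 paths.
Via Talus → Ridgeback: 100% × 20% × 70% = 14%.
Via Ridgeback: 50% × 70% = 35%.
Total: 14% + 35% = 49%.
Rounded: 49.00%.

49.00%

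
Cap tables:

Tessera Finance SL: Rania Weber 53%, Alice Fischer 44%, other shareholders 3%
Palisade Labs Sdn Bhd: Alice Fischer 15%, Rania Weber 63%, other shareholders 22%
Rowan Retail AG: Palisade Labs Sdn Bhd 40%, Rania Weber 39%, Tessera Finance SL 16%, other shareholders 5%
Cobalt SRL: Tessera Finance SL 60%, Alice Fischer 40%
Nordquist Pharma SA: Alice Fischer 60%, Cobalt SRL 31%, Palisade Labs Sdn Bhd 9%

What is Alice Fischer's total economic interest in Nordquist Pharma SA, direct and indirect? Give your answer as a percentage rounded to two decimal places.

81.93%

Alice reaches Nordquist along 4 paths.
Direct stake: 60% = 60%.
Via Tessera → Cobalt: 44% × 60% × 31% = 8.184%.
Via Cobalt: 40% × 31% = 12.4%.
Via Palisade: 15% × 9% = 1.35%.
Total: 60% + 8.184% + 12.4% + 1.35% = 81.934%.
Rounded: 81.93%.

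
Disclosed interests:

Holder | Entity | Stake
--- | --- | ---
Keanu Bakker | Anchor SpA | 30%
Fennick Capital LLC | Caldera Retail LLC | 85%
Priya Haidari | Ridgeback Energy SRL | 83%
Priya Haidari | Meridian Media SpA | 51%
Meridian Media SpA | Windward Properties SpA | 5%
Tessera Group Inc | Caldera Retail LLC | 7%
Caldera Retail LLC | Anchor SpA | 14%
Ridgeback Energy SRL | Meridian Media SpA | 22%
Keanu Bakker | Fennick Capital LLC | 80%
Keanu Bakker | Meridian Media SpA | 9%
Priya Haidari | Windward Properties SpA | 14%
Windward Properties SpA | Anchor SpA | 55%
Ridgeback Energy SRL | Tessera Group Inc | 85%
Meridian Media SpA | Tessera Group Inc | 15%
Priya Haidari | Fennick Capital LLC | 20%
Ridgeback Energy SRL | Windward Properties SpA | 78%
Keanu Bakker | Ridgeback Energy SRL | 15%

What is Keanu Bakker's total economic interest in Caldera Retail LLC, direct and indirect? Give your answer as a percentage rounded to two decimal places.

69.02%

Keanu reaches Caldera along 4 paths.
Via Fennick: 80% × 85% = 68%.
Via Ridgeback → Meridian → Tessera: 15% × 22% × 15% × 7% = 0.03465%.
Via Meridian → Tessera: 9% × 15% × 7% = 0.0945%.
Via Ridgeback → Tessera: 15% × 85% × 7% = 0.8925%.
Total: 68% + 0.03465% + 0.0945% + 0.8925% = 69.02165%.
Rounded: 69.02%.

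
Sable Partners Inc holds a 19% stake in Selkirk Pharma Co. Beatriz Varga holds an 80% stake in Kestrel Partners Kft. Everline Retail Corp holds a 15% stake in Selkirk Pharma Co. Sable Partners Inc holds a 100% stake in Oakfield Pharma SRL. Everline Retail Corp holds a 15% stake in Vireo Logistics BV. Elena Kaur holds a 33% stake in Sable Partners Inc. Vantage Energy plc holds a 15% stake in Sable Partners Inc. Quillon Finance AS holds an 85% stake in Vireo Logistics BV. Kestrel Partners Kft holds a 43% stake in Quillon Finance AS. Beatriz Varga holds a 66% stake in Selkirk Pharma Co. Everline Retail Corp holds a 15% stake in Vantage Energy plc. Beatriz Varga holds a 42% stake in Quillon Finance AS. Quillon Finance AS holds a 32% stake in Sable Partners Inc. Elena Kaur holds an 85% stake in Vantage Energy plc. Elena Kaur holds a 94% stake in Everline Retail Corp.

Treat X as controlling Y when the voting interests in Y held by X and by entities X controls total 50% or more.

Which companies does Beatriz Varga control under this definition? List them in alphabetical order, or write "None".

Beatriz holds 80% of Kestrel, so Beatriz controls Kestrel.
Kestrel and Beatriz together hold 43% + 42% = 85% of Quillon, so Beatriz controls Quillon.
Quillon holds 85% of Vireo, so Beatriz controls Vireo.
Beatriz holds 66% of Selkirk, so Beatriz controls Selkirk.
No other company's threshold is met.

Kestrel Partners Kft, Quillon Finance AS, Selkirk Pharma Co, Vireo Logistics BV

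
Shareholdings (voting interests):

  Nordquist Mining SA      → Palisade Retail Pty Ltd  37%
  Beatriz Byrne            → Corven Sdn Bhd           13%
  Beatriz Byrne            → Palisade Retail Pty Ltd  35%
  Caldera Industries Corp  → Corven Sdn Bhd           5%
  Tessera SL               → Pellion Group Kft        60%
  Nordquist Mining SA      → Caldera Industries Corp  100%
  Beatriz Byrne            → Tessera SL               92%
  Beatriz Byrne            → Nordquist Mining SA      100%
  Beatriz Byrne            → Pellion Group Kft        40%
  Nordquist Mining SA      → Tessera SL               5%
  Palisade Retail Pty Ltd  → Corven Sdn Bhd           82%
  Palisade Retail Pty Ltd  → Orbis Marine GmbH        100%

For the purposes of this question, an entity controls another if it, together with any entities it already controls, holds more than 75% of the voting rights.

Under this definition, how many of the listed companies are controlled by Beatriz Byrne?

4

Beatriz holds 100% of Nordquist, so Beatriz controls Nordquist.
Nordquist holds 100% of Caldera, so Beatriz controls Caldera.
Beatriz and Nordquist together hold 92% + 5% = 97% of Tessera, so Beatriz controls Tessera.
Tessera and Beatriz together hold 60% + 40% = 100% of Pellion, so Beatriz controls Pellion.
No other company's threshold is met.
Beatriz controls 4 companies.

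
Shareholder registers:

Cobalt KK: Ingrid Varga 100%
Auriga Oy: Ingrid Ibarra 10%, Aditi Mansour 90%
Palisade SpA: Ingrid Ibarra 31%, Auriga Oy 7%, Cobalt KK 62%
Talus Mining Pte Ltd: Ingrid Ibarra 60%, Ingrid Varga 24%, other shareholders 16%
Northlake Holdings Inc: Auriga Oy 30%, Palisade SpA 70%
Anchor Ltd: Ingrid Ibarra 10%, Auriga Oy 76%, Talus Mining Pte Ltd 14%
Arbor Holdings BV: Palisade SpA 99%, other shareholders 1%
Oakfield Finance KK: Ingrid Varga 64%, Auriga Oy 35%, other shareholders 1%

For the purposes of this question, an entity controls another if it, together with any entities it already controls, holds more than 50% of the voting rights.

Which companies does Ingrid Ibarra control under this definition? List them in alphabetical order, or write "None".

Ingrid Ibarra holds 60% of Talus, so Ingrid Ibarra controls Talus.
No other company's threshold is met.

Talus Mining Pte Ltd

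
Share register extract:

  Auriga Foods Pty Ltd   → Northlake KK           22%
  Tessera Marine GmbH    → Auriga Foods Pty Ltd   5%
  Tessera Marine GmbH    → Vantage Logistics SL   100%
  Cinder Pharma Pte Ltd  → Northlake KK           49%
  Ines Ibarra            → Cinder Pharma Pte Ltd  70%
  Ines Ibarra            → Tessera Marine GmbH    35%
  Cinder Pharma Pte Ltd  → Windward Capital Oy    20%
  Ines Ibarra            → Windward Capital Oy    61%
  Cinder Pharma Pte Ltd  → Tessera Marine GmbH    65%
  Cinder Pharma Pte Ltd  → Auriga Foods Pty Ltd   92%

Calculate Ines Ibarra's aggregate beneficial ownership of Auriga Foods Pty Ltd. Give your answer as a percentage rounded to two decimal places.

Ines reaches Auriga along 3 paths.
Via Cinder: 70% × 92% = 64.4%.
Via Tessera: 35% × 5% = 1.75%.
Via Cinder → Tessera: 70% × 65% × 5% = 2.275%.
Total: 64.4% + 1.75% + 2.275% = 68.425%.
Rounded: 68.43%.

68.43%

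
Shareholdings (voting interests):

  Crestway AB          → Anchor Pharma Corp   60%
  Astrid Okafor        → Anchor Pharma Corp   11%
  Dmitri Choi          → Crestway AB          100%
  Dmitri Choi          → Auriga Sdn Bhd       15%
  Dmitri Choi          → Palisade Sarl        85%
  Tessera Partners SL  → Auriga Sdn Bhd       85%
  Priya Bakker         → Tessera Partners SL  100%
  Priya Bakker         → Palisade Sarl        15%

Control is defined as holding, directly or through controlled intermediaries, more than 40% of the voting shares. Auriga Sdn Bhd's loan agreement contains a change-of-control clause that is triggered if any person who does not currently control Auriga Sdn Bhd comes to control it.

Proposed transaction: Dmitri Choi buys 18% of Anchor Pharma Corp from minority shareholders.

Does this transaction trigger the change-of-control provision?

The purchase changes only Dmitri's holdings, so Dmitri is the only person who could newly come to control Auriga.
Dmitri holds 85% of Palisade, so Dmitri controls Palisade.
Dmitri holds 100% of Crestway, so Dmitri controls Crestway.
Crestway holds 60% of Anchor, so Dmitri controls Anchor.
In Auriga, Dmitri's side holds only 15%, not > 40%.
So before the transaction, Dmitri does not control Auriga.
After the purchase, Dmitri holds 18% of Anchor directly.
Crestway and Dmitri together hold 60% + 18% = 78% of Anchor, so Dmitri controls Anchor.
After the transaction, Dmitri's side holds 15% of Auriga, not > 40%, so Dmitri still does not control Auriga.
No new person acquires control, so the clause is not triggered.

No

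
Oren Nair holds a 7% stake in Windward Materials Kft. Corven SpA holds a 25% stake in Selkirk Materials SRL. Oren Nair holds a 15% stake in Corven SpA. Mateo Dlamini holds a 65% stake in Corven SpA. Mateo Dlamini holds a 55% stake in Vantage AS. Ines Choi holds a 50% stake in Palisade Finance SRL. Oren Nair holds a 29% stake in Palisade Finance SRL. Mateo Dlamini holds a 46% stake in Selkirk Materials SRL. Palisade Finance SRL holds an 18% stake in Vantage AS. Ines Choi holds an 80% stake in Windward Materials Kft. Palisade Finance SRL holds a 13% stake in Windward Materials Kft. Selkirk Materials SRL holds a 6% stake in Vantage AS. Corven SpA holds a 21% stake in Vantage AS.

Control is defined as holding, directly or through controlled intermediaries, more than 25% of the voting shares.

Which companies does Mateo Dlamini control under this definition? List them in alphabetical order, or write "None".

Mateo holds 65% of Corven, so Mateo controls Corven.
Corven and Mateo together hold 25% + 46% = 71% of Selkirk, so Mateo controls Selkirk.
Mateo and Corven and Selkirk together hold 55% + 21% + 6% = 82% of Vantage, so Mateo controls Vantage.
No other company's threshold is met.

Corven SpA, Selkirk Materials SRL, Vantage AS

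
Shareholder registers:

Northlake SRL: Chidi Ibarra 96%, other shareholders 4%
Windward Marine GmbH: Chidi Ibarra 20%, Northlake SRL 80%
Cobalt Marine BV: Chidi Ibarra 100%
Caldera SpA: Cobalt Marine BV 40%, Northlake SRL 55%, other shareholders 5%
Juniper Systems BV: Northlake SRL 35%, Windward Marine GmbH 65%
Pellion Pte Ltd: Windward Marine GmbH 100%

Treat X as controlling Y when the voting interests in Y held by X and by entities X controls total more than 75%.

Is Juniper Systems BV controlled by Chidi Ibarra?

Yes

Chidi holds 96% of Northlake, so Chidi controls Northlake.
Chidi and Northlake together hold 20% + 80% = 100% of Windward, so Chidi controls Windward.
Northlake and Windward together hold 35% + 65% = 100% of Juniper, so Chidi controls Juniper.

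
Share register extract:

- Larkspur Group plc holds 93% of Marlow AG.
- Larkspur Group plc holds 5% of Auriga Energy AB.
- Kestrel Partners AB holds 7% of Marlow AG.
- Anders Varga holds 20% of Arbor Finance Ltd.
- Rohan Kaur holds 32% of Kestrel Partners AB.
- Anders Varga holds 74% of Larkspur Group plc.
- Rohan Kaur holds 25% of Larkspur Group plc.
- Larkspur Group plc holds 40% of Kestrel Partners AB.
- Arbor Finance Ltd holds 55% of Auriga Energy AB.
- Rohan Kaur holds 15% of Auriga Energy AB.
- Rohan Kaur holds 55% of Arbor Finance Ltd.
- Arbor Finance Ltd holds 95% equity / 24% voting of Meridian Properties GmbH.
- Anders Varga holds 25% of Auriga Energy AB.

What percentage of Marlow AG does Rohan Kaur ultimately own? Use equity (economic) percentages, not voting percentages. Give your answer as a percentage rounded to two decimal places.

Rohan reaches Marlow along 3 paths.
Via Larkspur → Kestrel: 25% × 40% × 7% = 0.7%.
Via Kestrel: 32% × 7% = 2.24%.
Via Larkspur: 25% × 93% = 23.25%.
Total: 0.7% + 2.24% + 23.25% = 26.19%.

26.19%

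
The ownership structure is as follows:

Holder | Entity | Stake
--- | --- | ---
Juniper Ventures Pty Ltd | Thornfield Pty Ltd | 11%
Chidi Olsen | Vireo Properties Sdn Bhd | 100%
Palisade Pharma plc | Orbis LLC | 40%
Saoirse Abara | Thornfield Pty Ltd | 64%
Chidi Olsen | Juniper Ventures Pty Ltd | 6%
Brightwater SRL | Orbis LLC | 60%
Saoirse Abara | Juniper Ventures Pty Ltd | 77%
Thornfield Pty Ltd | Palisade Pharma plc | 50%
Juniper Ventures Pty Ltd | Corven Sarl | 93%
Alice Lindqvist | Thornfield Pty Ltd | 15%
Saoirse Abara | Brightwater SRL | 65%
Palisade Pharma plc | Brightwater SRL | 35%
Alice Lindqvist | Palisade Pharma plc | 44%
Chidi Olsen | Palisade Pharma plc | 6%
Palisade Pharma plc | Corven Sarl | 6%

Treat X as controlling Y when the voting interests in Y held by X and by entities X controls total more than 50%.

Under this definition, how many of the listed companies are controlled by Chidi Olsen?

1

Chidi holds 100% of Vireo, so Chidi controls Vireo.
No other company's threshold is met.
Chidi controls 1 company.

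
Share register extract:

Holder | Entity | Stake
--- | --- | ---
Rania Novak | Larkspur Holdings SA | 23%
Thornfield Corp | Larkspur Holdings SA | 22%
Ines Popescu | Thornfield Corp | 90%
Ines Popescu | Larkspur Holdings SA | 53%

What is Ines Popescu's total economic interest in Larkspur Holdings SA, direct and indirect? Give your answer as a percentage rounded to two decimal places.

72.80%

Ines reaches Larkspur along 2 paths.
Via Thornfield: 90% × 22% = 19.8%.
Direct stake: 53% = 53%.
Total: 19.8% + 53% = 72.8%.
Rounded: 72.80%.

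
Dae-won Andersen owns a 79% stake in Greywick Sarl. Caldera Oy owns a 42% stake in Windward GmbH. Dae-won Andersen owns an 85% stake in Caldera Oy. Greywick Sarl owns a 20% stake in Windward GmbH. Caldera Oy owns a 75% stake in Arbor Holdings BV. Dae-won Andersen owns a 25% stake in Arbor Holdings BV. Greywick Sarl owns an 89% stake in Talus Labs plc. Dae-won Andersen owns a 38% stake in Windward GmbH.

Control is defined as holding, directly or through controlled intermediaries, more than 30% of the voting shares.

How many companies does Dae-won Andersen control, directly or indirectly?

Dae-won holds 85% of Caldera, so Dae-won controls Caldera.
Dae-won holds 79% of Greywick, so Dae-won controls Greywick.
Greywick holds 89% of Talus, so Dae-won controls Talus.
Dae-won and Caldera together hold 25% + 75% = 100% of Arbor, so Dae-won controls Arbor.
Greywick and Caldera and Dae-won together hold 20% + 42% + 38% = 100% of Windward, so Dae-won controls Windward.
Dae-won controls 5 companies.

5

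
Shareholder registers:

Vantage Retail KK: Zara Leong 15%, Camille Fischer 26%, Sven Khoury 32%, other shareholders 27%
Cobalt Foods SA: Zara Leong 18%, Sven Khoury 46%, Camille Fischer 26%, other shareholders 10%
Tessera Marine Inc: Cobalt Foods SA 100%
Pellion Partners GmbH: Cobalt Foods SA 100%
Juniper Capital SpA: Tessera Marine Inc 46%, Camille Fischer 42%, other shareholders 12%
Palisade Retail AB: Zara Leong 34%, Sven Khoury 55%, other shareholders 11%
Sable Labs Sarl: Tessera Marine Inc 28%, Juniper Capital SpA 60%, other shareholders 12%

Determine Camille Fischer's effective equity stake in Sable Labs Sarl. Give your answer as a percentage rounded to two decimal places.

Camille reaches Sable along 3 paths.
Via Cobalt → Tessera: 26% × 100% × 28% = 7.28%.
Via Cobalt → Tessera → Juniper: 26% × 100% × 46% × 60% = 7.176%.
Via Juniper: 42% × 60% = 25.2%.
Total: 7.28% + 7.176% + 25.2% = 39.656%.
Rounded: 39.66%.

39.66%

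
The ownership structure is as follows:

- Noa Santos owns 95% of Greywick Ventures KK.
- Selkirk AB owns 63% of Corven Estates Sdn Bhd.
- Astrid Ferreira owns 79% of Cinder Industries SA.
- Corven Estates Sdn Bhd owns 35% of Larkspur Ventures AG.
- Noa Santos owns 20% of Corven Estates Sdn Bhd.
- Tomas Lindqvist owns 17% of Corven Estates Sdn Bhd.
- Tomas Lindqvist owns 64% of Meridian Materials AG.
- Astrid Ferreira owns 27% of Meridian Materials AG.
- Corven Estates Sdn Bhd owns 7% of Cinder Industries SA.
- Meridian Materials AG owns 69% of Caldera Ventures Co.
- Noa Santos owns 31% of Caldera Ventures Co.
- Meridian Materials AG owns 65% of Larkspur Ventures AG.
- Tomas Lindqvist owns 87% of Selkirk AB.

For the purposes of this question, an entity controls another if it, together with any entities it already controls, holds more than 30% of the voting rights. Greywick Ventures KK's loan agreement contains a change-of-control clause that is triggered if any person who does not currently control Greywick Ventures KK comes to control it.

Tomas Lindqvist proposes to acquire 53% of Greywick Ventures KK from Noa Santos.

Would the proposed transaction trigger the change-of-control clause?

Yes

The purchase adds only to Tomas's holdings (Noa's stake shrinks), so Tomas is the only person who could newly come to control Greywick.
Tomas holds 87% of Selkirk, so Tomas controls Selkirk.
Tomas holds 64% of Meridian, so Tomas controls Meridian.
Tomas and Selkirk together hold 17% + 63% = 80% of Corven, so Tomas controls Corven.
Meridian holds 69% of Caldera, so Tomas controls Caldera.
Meridian and Corven together hold 65% + 35% = 100% of Larkspur, so Tomas controls Larkspur.
Neither Tomas nor any entity Tomas controls holds any voting interest in Greywick.
So before the transaction, Tomas does not control Greywick.
After the purchase, Tomas holds 53% of Greywick directly, and Noa's stake falls to 42%.
Tomas holds 53% of Greywick, so Tomas controls Greywick.
Tomas did not control Greywick before and does after, so the clause is triggered.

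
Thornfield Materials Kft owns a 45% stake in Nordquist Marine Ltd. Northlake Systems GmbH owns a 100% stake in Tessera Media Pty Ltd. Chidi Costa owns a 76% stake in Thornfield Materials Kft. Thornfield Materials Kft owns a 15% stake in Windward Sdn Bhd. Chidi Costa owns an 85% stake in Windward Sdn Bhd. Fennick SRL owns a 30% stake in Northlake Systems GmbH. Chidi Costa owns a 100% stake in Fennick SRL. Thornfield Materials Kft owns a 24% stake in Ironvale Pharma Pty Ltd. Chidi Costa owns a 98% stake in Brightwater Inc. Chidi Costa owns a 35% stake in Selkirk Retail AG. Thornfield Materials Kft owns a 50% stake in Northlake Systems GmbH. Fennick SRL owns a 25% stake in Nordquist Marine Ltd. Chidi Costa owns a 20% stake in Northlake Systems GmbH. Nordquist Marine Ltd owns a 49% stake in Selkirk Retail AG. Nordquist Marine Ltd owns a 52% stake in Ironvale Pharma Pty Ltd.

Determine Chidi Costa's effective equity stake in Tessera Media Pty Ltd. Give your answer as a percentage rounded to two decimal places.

88.00%

Chidi reaches Tessera along 3 paths.
Via Thornfield → Northlake: 76% × 50% × 100% = 38%.
Via Fennick → Northlake: 100% × 30% × 100% = 30%.
Via Northlake: 20% × 100% = 20%.
Total: 38% + 30% + 20% = 88%.
Rounded: 88.00%.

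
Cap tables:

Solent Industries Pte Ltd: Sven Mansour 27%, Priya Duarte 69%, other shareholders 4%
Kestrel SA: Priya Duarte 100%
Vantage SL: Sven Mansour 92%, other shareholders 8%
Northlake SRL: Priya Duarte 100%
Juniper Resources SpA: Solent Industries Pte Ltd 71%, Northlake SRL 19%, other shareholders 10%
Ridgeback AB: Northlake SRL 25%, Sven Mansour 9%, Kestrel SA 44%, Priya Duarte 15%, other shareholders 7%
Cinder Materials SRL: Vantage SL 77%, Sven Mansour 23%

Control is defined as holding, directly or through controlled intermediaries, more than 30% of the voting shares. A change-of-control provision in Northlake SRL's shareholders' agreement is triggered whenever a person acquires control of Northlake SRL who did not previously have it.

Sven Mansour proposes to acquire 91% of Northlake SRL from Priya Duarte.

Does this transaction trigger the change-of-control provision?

The purchase adds only to Sven's holdings (Priya's stake shrinks), so Sven is the only person who could newly come to control Northlake.
Sven holds 92% of Vantage, so Sven controls Vantage.
Vantage and Sven together hold 77% + 23% = 100% of Cinder, so Sven controls Cinder.
Neither Sven nor any entity Sven controls holds any voting interest in Northlake.
So before the transaction, Sven does not control Northlake.
After the purchase, Sven holds 91% of Northlake directly, and Priya's stake falls to 9%.
Sven holds 91% of Northlake, so Sven controls Northlake.
Sven did not control Northlake before and does after, so the clause is triggered.

Yes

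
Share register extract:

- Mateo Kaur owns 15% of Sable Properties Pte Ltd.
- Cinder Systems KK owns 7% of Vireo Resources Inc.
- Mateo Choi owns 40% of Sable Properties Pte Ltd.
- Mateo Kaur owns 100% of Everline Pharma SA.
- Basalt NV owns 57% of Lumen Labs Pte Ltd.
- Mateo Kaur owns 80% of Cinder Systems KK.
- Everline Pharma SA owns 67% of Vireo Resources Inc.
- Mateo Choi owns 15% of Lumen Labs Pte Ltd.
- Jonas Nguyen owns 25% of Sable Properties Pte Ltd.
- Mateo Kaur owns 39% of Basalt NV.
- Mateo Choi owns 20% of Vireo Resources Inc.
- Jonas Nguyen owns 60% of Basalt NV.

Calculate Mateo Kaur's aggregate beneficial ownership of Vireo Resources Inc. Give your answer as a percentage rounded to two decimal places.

72.60%

Mateo Kaur reaches Vireo along 2 paths.
Via Everline: 100% × 67% = 67%.
Via Cinder: 80% × 7% = 5.6%.
Total: 67% + 5.6% = 72.6%.
Rounded: 72.60%.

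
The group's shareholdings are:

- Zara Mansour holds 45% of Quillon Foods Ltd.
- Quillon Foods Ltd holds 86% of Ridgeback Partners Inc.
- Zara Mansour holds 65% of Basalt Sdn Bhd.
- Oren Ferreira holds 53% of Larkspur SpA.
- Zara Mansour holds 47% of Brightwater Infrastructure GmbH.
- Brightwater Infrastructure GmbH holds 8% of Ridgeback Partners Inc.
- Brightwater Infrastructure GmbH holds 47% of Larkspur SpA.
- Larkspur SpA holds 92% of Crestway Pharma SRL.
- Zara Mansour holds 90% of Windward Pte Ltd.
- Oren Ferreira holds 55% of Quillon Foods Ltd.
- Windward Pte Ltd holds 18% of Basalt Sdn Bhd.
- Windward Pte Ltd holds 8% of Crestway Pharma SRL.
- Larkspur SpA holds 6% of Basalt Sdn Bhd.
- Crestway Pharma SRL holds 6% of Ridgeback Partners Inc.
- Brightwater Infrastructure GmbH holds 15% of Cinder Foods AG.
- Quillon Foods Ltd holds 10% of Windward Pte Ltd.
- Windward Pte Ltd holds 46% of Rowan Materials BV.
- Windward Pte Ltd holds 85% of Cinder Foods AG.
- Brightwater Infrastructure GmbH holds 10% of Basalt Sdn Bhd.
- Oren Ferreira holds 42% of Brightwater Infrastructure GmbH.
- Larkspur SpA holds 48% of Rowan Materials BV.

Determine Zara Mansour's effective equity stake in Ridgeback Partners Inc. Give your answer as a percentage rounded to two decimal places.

44.13%

Zara reaches Ridgeback along 5 paths.
Via Quillon: 45% × 86% = 38.7%.
Via Brightwater: 47% × 8% = 3.76%.
Via Brightwater → Larkspur → Crestway: 47% × 47% × 92% × 6% = 1.219368%.
Via Windward → Crestway: 90% × 8% × 6% = 0.432%.
Via Quillon → Windward → Crestway: 45% × 10% × 8% × 6% = 0.0216%.
Total: 38.7% + 3.76% + 1.219368% + 0.432% + 0.0216% = 44.132968%.
Rounded: 44.13%.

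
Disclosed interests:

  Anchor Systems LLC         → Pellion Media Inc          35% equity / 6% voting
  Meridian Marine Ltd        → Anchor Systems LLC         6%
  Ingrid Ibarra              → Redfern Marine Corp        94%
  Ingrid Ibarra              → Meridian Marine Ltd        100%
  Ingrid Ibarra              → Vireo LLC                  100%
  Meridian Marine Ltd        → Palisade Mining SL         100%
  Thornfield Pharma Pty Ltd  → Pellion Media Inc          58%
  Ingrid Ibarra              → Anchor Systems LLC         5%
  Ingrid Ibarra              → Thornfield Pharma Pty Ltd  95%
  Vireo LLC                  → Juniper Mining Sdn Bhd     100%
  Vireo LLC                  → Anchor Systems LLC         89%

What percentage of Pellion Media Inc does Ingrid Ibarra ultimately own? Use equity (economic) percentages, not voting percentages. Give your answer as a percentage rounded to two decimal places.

Ingrid reaches Pellion along 4 paths.
Via Thornfield: 95% × 58% = 55.1%.
Via Meridian → Anchor: 100% × 6% × 35% = 2.1%.
Via Anchor: 5% × 35% = 1.75%.
Via Vireo → Anchor: 100% × 89% × 35% = 31.15%.
Total: 55.1% + 2.1% + 1.75% + 31.15% = 90.1%.
Rounded: 90.10%.

90.10%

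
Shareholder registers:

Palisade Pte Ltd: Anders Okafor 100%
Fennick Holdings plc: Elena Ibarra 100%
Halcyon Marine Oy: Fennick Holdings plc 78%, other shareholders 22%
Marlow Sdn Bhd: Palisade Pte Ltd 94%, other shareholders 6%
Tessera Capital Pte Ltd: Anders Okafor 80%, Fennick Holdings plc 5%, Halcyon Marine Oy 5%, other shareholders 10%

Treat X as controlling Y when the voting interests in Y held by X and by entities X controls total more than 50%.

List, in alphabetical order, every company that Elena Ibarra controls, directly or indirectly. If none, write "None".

Elena holds 100% of Fennick, so Elena controls Fennick.
Fennick holds 78% of Halcyon, so Elena controls Halcyon.
No other company's threshold is met.

Fennick Holdings plc, Halcyon Marine Oy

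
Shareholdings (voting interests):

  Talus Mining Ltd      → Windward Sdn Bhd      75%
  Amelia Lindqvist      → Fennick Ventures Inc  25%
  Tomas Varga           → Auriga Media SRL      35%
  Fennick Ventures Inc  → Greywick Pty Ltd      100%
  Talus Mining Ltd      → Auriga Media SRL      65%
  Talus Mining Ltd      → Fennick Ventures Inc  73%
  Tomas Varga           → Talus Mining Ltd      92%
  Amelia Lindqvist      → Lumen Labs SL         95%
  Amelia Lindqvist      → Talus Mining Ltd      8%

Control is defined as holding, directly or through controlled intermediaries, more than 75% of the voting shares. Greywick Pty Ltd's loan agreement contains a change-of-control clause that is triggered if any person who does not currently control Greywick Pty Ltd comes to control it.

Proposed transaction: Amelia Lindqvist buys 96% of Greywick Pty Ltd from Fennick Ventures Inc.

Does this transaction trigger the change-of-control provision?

Yes

The purchase adds only to Amelia's holdings (Fennick's stake shrinks), so Amelia is the only person who could newly come to control Greywick.
Amelia holds 95% of Lumen, so Amelia controls Lumen.
Neither Amelia nor any entity Amelia controls holds any voting interest in Greywick.
So before the transaction, Amelia does not control Greywick.
After the purchase, Amelia holds 96% of Greywick directly, and Fennick's stake falls to 4%.
Amelia holds 96% of Greywick, so Amelia controls Greywick.
Amelia did not control Greywick before and does after, so the clause is triggered.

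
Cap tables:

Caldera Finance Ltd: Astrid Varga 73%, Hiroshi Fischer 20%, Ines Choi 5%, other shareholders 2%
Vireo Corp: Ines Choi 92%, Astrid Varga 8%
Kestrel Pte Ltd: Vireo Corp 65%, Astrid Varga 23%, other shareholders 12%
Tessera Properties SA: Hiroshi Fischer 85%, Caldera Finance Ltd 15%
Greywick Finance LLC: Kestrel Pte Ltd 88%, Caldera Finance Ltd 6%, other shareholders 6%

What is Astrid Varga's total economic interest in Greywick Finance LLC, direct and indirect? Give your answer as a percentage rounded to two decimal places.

29.20%

Astrid reaches Greywick along 3 paths.
Via Vireo → Kestrel: 8% × 65% × 88% = 4.576%.
Via Kestrel: 23% × 88% = 20.24%.
Via Caldera: 73% × 6% = 4.38%.
Total: 4.576% + 20.24% + 4.38% = 29.196%.
Rounded: 29.20%.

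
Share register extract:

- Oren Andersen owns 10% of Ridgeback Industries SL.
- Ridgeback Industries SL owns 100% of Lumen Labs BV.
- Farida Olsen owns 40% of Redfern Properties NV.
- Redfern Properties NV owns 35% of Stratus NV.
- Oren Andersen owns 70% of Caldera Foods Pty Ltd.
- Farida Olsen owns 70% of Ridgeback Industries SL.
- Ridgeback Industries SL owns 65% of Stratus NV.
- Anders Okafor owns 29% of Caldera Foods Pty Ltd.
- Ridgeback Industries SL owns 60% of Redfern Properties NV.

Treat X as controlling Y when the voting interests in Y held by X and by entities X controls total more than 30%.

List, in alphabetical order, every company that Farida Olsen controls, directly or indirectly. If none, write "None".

Lumen Labs BV, Redfern Properties NV, Ridgeback Industries SL, Stratus NV

Farida holds 70% of Ridgeback, so Farida controls Ridgeback.
Ridgeback and Farida together hold 60% + 40% = 100% of Redfern, so Farida controls Redfern.
Redfern and Ridgeback together hold 35% + 65% = 100% of Stratus, so Farida controls Stratus.
Ridgeback holds 100% of Lumen, so Farida controls Lumen.
No other company's threshold is met.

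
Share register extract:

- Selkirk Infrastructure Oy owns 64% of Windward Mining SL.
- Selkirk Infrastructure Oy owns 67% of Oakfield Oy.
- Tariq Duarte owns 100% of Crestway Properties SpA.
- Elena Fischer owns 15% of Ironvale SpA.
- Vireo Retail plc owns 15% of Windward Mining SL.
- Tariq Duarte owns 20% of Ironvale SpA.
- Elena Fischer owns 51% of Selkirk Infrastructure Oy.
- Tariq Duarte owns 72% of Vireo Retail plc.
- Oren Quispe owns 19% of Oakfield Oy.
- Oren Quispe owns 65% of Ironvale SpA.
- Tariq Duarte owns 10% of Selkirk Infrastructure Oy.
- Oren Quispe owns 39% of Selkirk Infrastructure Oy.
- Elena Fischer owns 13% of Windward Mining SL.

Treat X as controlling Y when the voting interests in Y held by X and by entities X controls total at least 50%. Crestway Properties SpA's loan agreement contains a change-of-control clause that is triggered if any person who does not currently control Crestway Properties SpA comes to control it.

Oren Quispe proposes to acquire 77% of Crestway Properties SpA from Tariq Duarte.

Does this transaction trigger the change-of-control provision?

The purchase adds only to Oren's holdings (Tariq's stake shrinks), so Oren is the only person who could newly come to control Crestway.
Oren holds 65% of Ironvale, so Oren controls Ironvale.
Neither Oren nor any entity Oren controls holds any voting interest in Crestway.
So before the transaction, Oren does not control Crestway.
After the purchase, Oren holds 77% of Crestway directly, and Tariq's stake falls to 23%.
Oren holds 77% of Crestway, so Oren controls Crestway.
Oren did not control Crestway before and does after, so the clause is triggered.

Yes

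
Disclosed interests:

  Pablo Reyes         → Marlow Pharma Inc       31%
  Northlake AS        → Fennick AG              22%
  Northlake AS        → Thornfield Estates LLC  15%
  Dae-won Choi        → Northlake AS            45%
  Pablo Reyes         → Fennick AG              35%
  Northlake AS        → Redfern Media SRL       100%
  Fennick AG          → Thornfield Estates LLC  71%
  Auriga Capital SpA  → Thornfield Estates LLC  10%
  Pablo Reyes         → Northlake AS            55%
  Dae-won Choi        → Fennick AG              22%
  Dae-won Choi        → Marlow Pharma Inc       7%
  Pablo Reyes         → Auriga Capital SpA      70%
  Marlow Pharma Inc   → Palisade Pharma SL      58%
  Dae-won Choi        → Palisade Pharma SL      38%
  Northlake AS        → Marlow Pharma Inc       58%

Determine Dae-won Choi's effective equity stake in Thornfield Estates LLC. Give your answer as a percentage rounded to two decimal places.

29.40%

Dae-won reaches Thornfield along 3 paths.
Via Fennick: 22% × 71% = 15.62%.
Via Northlake → Fennick: 45% × 22% × 71% = 7.029%.
Via Northlake: 45% × 15% = 6.75%.
Total: 15.62% + 7.029% + 6.75% = 29.399%.
Rounded: 29.40%.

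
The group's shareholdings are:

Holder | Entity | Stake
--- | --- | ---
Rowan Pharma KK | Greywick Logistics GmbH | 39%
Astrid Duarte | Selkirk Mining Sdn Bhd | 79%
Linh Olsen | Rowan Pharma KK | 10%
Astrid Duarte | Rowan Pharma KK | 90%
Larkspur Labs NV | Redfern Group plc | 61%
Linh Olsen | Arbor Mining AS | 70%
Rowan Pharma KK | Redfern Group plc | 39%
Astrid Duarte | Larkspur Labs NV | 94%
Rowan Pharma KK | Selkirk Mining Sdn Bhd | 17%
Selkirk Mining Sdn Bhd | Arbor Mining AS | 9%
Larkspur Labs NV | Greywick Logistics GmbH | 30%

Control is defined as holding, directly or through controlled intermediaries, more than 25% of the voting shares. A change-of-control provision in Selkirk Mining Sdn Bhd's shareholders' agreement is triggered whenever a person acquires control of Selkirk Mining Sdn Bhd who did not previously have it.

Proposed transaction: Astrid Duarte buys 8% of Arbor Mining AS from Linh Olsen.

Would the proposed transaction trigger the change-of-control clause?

No

The purchase adds only to Astrid's holdings (Linh's stake shrinks), so Astrid is the only person who could newly come to control Selkirk.
Astrid holds 90% of Rowan, so Astrid controls Rowan.
Astrid and Rowan together hold 79% + 17% = 96% of Selkirk, so Astrid controls Selkirk.
So Astrid already controls Selkirk before the transaction.
After the purchase, Astrid holds 8% of Arbor directly, and Linh's stake falls to 62%.
Astrid controlled Selkirk already, so this is not a new person acquiring control; every other person's position is unchanged or reduced.
No new person acquires control, so the clause is not triggered.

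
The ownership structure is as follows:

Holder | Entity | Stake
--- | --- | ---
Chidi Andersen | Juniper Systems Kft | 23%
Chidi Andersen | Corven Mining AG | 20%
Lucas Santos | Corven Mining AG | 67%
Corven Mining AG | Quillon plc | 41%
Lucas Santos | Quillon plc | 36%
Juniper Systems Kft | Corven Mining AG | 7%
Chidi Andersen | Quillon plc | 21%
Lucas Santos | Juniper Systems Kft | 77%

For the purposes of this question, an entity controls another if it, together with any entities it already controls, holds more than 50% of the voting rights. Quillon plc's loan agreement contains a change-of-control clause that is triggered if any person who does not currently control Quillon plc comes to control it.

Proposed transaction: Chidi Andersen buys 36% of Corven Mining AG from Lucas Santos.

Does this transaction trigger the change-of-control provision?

The purchase adds only to Chidi's holdings (Lucas's stake shrinks), so Chidi is the only person who could newly come to control Quillon.
Chidi's largest direct stake is 23% in Juniper, which does not meet the threshold, so Chidi controls no company.
In Quillon, Chidi's side holds only 21%, not > 50%.
So before the transaction, Chidi does not control Quillon.
After the purchase, Chidi's direct stake in Corven rises to 20% + 36% = 56%, and Lucas's stake falls to 31%.
Chidi holds 56% of Corven, so Chidi controls Corven.
Corven and Chidi together hold 41% + 21% = 62% of Quillon, so Chidi controls Quillon.
Chidi did not control Quillon before and does after, so the clause is triggered.

Yes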